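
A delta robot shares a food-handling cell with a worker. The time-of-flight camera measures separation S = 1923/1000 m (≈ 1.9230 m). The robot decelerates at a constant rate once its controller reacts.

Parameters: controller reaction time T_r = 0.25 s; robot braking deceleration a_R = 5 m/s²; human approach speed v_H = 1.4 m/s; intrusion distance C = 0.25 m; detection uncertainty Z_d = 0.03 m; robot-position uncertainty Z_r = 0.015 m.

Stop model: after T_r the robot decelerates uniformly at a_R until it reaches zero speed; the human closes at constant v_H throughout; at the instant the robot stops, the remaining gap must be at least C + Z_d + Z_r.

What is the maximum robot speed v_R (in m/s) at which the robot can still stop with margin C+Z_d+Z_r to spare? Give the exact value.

v_R_max = 9/5 m/s = 1.8000 m/s

quadratic (1/10)·v² + (53/100)·v + (-639/500) = 0
  disc = (53/100)² − 4·(1/10)·(-639/500) = 7921/10000 ; √disc = 89/100
  v_R = (−(53/100) + 89/100) / (2·(1/10)) = 9/5 m/s
check:
braking lasts T_s = (9/5)/5 = 0.3600 s
reaction-phase robot travel = 1.8000·0.2500 = 0.4500 m
robot under decel: 1.8000²/(2·5.0000) = 0.3240 m
human closes 1.4000·0.6100 = 0.8540 m
margins: 0.2500+0.0300+0.0150 = 0.2950 m
sum ≈ 0.4500+0.3240+0.8540+0.2950 ≈ 1.9230 m = S ✓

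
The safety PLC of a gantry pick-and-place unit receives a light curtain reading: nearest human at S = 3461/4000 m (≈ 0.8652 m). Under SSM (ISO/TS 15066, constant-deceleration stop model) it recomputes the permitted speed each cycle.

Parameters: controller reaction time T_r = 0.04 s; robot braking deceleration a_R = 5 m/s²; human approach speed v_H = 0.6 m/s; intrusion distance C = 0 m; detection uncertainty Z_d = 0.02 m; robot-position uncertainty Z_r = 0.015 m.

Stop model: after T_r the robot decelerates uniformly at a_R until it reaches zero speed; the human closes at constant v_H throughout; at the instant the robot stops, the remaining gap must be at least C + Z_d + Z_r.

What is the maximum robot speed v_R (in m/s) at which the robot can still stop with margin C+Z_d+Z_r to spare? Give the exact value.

v_R_max = 43/20 m/s = 2.1500 m/s

at the boundary: (1/10)·v² + (4/25)·v + (-129/160) = 0
  disc = (4/25)² − 4·(1/10)·(-129/160) = 3481/10000 ; √disc = 59/100
  v_R = (−(4/25) + 59/100) / (2·(1/10)) = 43/20 m/s
check:
stop time T_s = (43/20)/5 = 0.4300 s
robot covers v_R·T_r = 2.1500·0.0400 = 0.0860 m before braking
robot under decel: 2.1500²/(2·5.0000) = 0.4622 m
human closes 0.6000·0.4700 = 0.2820 m
margins: 0.0000+0.0200+0.0150 = 0.0350 m
sum ≈ 0.0860+0.4622+0.2820+0.0350 ≈ 0.8652 m = S ✓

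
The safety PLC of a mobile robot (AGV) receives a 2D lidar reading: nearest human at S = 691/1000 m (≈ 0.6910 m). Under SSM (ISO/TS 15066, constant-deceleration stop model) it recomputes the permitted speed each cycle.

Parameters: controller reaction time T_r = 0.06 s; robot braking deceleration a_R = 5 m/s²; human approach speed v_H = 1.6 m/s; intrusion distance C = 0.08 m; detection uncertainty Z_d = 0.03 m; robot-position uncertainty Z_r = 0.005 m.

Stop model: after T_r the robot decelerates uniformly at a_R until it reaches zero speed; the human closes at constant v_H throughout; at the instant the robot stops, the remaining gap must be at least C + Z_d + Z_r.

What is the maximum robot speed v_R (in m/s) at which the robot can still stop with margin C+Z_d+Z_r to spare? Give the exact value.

quadratic (1/10)·v² + (19/50)·v + (-12/25) = 0
  disc = (19/50)² − 4·(1/10)·(-12/25) = 841/2500 ; √disc = 29/50
  v_R = (−(19/50) + 29/50) / (2·(1/10)) = 1 m/s
check:
stop time T_s = 1/5 = 0.2000 s
robot in T_r: 1.0000·0.0600 = 0.0600 m
robot under decel: 1.0000²/(2·5.0000) = 0.1000 m
person approaches 1.6000·(0.0600+0.2000) = 0.4160 m
margins: 0.0800+0.0300+0.0050 = 0.1150 m
sum ≈ 0.0600+0.1000+0.4160+0.1150 ≈ 0.6910 m = S ✓

v_R_max = 1 m/s = 1.0000 m/s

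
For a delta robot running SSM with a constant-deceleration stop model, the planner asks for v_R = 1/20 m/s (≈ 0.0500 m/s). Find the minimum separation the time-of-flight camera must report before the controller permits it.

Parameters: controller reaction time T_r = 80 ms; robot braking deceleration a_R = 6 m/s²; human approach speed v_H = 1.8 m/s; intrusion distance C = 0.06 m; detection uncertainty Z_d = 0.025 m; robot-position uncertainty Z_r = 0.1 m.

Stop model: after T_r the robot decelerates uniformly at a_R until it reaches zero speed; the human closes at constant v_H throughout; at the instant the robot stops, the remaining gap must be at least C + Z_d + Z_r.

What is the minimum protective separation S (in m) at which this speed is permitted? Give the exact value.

S_min = 8357/24000 m = 0.3482 m

T_s = v_R/a_R = (1/20)/6 = 0.0083 s
reaction-phase robot travel = 0.0500·0.0800 = 0.0040 m
robot under decel: 0.0500²/(2·6.0000) = 0.0002 m
person approaches 1.8000·(0.0800+0.0083) = 0.1590 m
residual clearance needed = 0.0600+0.0250+0.1000 = 0.1850 m
S_min ≈ 0.0040+0.0002+0.1590+0.1850  ⇒  S_min = 8357/24000 m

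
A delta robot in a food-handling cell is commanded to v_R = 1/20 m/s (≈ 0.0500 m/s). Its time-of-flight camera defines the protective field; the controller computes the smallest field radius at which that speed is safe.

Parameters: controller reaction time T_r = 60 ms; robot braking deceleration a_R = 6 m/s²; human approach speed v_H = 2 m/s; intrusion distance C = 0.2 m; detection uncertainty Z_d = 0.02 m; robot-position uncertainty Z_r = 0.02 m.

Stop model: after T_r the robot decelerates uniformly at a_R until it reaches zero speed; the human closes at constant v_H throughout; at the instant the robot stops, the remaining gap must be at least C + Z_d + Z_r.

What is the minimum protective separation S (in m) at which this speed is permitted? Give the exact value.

S_min = 3039/8000 m = 0.3799 m

T_s = v_R/a_R = (1/20)/6 = 0.0083 s
robot in T_r: 0.0500·0.0600 = 0.0030 m
robot under decel: 0.0500²/(2·6.0000) = 0.0002 m
human over T_r+T_s: 2.0000·(0.0600+0.0083) = 0.1367 m
residual clearance needed = 0.2000+0.0200+0.0200 = 0.2400 m
S_min ≈ 0.0030+0.0002+0.1367+0.2400  ⇒  S_min = 3039/8000 m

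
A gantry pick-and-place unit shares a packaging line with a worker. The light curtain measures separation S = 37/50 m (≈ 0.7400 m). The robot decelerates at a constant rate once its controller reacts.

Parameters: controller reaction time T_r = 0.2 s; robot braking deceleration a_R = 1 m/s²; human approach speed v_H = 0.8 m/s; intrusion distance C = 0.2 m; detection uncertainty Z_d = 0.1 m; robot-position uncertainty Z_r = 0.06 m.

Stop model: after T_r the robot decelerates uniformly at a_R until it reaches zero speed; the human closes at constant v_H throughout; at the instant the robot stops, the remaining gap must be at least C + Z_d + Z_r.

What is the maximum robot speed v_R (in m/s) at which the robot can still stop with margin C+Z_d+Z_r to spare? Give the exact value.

v_R_max = 1/5 m/s = 0.2000 m/s

quadratic (1/2)·v² + (1)·v + (-11/50) = 0
  disc = (1)² − 4·(1/2)·(-11/50) = 36/25 ; √disc = 6/5
  v_R = (−(1) + 6/5) / (2·(1/2)) = 1/5 m/s
check:
braking lasts T_s = (1/5)/1 = 0.2000 s
robot in T_r: 0.2000·0.2000 = 0.0400 m
braking distance = 0.2000²/(2·1.0000) = 0.0200 m
human over T_r+T_s: 0.8000·(0.2000+0.2000) = 0.3200 m
residual clearance needed = 0.2000+0.1000+0.0600 = 0.3600 m
sum ≈ 0.0400+0.0200+0.3200+0.3600 ≈ 0.7400 m = S ✓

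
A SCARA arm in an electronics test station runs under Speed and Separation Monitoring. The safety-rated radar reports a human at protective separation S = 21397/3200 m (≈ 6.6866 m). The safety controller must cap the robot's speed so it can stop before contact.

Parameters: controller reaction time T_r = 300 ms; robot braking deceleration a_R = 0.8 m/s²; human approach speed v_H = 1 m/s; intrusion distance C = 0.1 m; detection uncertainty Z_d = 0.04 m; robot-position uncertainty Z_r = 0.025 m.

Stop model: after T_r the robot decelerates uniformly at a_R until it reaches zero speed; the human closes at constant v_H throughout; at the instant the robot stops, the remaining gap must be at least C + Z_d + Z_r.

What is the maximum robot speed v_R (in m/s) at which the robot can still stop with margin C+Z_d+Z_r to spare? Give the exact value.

v_R_max = 43/20 m/s = 2.1500 m/s

collect terms ⇒ (5/8)·v_R² + (31/20)·v_R + (-19909/3200) = 0
  disc = (31/20)² − 4·(5/8)·(-19909/3200) = 114921/6400 ; √disc = 339/80
  v_R = (−(31/20) + 339/80) / (2·(5/8)) = 43/20 m/s
check:
braking lasts T_s = (43/20)/(4/5) = 2.6875 s
reaction-phase robot travel = 2.1500·0.3000 = 0.6450 m
robot under decel: 2.1500²/(2·0.8000) = 2.8891 m
human closes 1.0000·2.9875 = 2.9875 m
C+Z_d+Z_r = 0.1000+0.0400+0.0250 = 0.1650 m
sum ≈ 0.6450+2.8891+2.9875+0.1650 ≈ 6.6866 m = S ✓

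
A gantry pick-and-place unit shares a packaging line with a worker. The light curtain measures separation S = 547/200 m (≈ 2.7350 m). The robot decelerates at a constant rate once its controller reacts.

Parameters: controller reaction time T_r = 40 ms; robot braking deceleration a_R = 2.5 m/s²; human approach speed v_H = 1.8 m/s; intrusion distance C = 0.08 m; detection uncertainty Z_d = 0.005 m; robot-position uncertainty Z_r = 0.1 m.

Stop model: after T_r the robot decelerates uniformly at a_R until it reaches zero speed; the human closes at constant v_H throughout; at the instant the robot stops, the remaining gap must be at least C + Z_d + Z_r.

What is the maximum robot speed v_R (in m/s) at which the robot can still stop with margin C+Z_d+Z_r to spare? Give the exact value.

collect terms ⇒ (1/5)·v_R² + (19/25)·v_R + (-1239/500) = 0
  disc = (19/25)² − 4·(1/5)·(-1239/500) = 64/25 ; √disc = 8/5
  v_R = (−(19/25) + 8/5) / (2·(1/5)) = 21/10 m/s
check:
T_s = v_R/a_R = (21/10)/(5/2) = 0.8400 s
robot covers v_R·T_r = 2.1000·0.0400 = 0.0840 m before braking
robot covers 2.1000·0.8400 − ½·2.5000·0.8400² = 0.8820 m while stopping
person approaches 1.8000·(0.0400+0.8400) = 1.5840 m
residual clearance needed = 0.0800+0.0050+0.1000 = 0.1850 m
sum ≈ 0.0840+0.8820+1.5840+0.1850 ≈ 2.7350 m = S ✓

v_R_max = 21/10 m/s = 2.1000 m/s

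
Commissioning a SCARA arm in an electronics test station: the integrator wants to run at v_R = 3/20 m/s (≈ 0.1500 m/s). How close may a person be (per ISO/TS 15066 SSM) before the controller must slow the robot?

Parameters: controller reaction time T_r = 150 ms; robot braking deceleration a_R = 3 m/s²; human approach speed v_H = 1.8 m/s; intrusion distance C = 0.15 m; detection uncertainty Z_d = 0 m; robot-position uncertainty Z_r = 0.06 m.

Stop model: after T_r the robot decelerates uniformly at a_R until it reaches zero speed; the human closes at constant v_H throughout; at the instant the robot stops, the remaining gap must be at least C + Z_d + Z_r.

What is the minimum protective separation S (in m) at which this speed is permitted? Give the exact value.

S_min = 477/800 m = 0.5962 m

braking lasts T_s = (3/20)/3 = 0.0500 s
reaction-phase robot travel = 0.1500·0.1500 = 0.0225 m
robot under decel: 0.1500²/(2·3.0000) = 0.0037 m
human over T_r+T_s: 1.8000·(0.1500+0.0500) = 0.3600 m
C+Z_d+Z_r = 0.1500+0.0000+0.0600 = 0.2100 m
S_min ≈ 0.0225+0.0037+0.3600+0.2100  ⇒  S_min = 477/800 m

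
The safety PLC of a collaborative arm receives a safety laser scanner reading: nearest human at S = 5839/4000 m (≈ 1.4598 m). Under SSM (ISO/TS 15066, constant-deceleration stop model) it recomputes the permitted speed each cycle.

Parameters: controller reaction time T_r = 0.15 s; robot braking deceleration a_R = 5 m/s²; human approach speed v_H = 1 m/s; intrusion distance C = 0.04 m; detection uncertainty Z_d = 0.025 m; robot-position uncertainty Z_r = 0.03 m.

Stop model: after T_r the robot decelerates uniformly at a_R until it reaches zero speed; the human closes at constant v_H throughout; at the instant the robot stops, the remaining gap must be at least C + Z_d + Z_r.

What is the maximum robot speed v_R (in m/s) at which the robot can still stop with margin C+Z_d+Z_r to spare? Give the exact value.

v_R_max = 43/20 m/s = 2.1500 m/s

at the boundary: (1/10)·v² + (7/20)·v + (-4859/4000) = 0
  disc = (7/20)² − 4·(1/10)·(-4859/4000) = 1521/2500 ; √disc = 39/50
  v_R = (−(7/20) + 39/50) / (2·(1/10)) = 43/20 m/s
check:
T_s = v_R/a_R = (43/20)/5 = 0.4300 s
robot covers v_R·T_r = 2.1500·0.1500 = 0.3225 m before braking
robot covers 2.1500·0.4300 − ½·5.0000·0.4300² = 0.4622 m while stopping
person approaches 1.0000·(0.1500+0.4300) = 0.5800 m
C+Z_d+Z_r = 0.0400+0.0250+0.0300 = 0.0950 m
sum ≈ 0.3225+0.4622+0.5800+0.0950 ≈ 1.4598 m = S ✓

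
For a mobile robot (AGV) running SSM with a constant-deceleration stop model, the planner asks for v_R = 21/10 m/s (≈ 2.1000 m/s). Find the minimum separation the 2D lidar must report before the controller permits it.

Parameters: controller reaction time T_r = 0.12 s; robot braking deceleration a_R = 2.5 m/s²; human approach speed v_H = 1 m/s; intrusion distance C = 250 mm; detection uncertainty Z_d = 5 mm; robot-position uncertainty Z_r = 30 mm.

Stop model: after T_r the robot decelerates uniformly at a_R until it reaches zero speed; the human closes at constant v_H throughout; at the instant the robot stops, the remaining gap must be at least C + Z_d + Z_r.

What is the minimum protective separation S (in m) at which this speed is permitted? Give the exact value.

S_min = 2379/1000 m = 2.3790 m

braking lasts T_s = (21/10)/(5/2) = 0.8400 s
reaction-phase robot travel = 2.1000·0.1200 = 0.2520 m
braking distance = 2.1000²/(2·2.5000) = 0.8820 m
human over T_r+T_s: 1.0000·(0.1200+0.8400) = 0.9600 m
margins: 0.2500+0.0050+0.0300 = 0.2850 m
S_min ≈ 0.2520+0.8820+0.9600+0.2850  ⇒  S_min = 2379/1000 m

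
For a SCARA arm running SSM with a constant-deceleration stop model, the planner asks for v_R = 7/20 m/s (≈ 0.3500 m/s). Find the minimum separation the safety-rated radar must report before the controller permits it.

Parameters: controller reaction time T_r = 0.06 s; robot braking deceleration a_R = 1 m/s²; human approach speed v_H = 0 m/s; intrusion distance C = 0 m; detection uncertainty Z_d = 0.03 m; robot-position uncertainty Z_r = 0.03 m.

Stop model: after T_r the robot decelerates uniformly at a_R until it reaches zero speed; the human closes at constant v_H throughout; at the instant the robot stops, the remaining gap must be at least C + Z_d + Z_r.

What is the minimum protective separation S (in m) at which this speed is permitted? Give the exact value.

S_min = 569/4000 m = 0.1422 m

T_s = v_R/a_R = (7/20)/1 = 0.3500 s
reaction-phase robot travel = 0.3500·0.0600 = 0.0210 m
robot covers 0.3500·0.3500 − ½·1.0000·0.3500² = 0.0612 m while stopping
human closes 0.0000·0.4100 = 0.0000 m
residual clearance needed = 0.0000+0.0300+0.0300 = 0.0600 m
S_min ≈ 0.0210+0.0612+0.0000+0.0600  ⇒  S_min = 569/4000 m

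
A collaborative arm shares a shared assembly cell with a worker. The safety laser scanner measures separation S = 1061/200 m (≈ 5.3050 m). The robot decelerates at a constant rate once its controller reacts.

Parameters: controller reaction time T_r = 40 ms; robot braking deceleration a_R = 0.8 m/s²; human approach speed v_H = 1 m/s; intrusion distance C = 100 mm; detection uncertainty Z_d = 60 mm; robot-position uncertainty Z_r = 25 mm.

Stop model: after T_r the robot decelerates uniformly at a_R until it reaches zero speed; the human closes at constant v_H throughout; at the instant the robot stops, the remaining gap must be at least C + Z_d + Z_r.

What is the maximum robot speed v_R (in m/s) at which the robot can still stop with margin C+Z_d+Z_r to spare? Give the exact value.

v_R_max = 2 m/s = 2.0000 m/s

quadratic (5/8)·v² + (129/100)·v + (-127/25) = 0
  disc = (129/100)² − 4·(5/8)·(-127/25) = 143641/10000 ; √disc = 379/100
  v_R = (−(129/100) + 379/100) / (2·(5/8)) = 2 m/s
check:
stop time T_s = 2/(4/5) = 2.5000 s
reaction-phase robot travel = 2.0000·0.0400 = 0.0800 m
braking distance = 2.0000²/(2·0.8000) = 2.5000 m
human over T_r+T_s: 1.0000·(0.0400+2.5000) = 2.5400 m
margins: 0.1000+0.0600+0.0250 = 0.1850 m
sum ≈ 0.0800+2.5000+2.5400+0.1850 ≈ 5.3050 m = S ✓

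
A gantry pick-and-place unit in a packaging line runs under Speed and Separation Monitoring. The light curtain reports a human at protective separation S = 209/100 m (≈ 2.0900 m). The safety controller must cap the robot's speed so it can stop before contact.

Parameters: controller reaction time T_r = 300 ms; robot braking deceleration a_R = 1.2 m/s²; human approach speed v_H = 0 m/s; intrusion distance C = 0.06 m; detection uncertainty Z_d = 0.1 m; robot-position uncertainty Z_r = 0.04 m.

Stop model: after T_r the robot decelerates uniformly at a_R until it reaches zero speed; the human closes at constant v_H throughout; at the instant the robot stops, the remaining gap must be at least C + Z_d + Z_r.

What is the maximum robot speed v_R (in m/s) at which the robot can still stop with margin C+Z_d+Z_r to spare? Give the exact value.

collect terms ⇒ (5/12)·v_R² + (3/10)·v_R + (-189/100) = 0
  disc = (3/10)² − 4·(5/12)·(-189/100) = 81/25 ; √disc = 9/5
  v_R = (−(3/10) + 9/5) / (2·(5/12)) = 9/5 m/s
check:
stop time T_s = (9/5)/(6/5) = 1.5000 s
robot in T_r: 1.8000·0.3000 = 0.5400 m
robot under decel: 1.8000²/(2·1.2000) = 1.3500 m
human closes 0.0000·1.8000 = 0.0000 m
residual clearance needed = 0.0600+0.1000+0.0400 = 0.2000 m
sum ≈ 0.5400+1.3500+0.0000+0.2000 ≈ 2.0900 m = S ✓

v_R_max = 9/5 m/s = 1.8000 m/s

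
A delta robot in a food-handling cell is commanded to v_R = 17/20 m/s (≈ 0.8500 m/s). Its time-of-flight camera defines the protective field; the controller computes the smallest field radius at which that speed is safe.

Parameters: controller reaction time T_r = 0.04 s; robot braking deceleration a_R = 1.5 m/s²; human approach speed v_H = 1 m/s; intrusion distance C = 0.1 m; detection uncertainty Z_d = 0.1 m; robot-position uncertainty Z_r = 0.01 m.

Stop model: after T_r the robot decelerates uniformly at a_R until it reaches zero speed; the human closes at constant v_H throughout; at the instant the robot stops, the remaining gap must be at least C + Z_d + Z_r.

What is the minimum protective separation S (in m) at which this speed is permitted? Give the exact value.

S_min = 2183/2000 m = 1.0915 m

braking lasts T_s = (17/20)/(3/2) = 0.5667 s
robot covers v_R·T_r = 0.8500·0.0400 = 0.0340 m before braking
robot covers 0.8500·0.5667 − ½·1.5000·0.5667² = 0.2408 m while stopping
person approaches 1.0000·(0.0400+0.5667) = 0.6067 m
C+Z_d+Z_r = 0.1000+0.1000+0.0100 = 0.2100 m
S_min ≈ 0.0340+0.2408+0.6067+0.2100  ⇒  S_min = 2183/2000 m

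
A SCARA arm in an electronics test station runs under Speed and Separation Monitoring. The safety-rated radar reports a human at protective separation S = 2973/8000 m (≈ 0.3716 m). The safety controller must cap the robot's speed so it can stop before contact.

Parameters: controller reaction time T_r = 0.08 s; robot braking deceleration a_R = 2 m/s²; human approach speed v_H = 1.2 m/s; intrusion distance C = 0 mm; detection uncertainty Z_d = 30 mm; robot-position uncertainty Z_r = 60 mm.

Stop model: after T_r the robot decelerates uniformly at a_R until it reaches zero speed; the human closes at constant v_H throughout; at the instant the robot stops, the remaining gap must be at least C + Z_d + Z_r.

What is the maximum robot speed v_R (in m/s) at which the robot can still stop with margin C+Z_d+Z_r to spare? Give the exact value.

v_R_max = 1/4 m/s = 0.2500 m/s

collect terms ⇒ (1/4)·v_R² + (17/25)·v_R + (-297/1600) = 0
  disc = (17/25)² − 4·(1/4)·(-297/1600) = 25921/40000 ; √disc = 161/200
  v_R = (−(17/25) + 161/200) / (2·(1/4)) = 1/4 m/s
check:
braking lasts T_s = (1/4)/2 = 0.1250 s
reaction-phase robot travel = 0.2500·0.0800 = 0.0200 m
braking distance = 0.2500²/(2·2.0000) = 0.0156 m
human over T_r+T_s: 1.2000·(0.0800+0.1250) = 0.2460 m
margins: 0.0000+0.0300+0.0600 = 0.0900 m
sum ≈ 0.0200+0.0156+0.2460+0.0900 ≈ 0.3716 m = S ✓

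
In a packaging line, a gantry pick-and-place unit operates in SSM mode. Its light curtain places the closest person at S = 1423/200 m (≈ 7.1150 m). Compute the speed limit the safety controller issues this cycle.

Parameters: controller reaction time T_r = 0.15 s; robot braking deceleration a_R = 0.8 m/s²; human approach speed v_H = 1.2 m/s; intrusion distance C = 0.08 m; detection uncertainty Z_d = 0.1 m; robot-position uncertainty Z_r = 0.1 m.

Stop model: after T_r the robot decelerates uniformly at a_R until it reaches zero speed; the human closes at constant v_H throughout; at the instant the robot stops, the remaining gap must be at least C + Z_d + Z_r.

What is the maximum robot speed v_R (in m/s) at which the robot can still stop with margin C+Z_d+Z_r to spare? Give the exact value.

collect terms ⇒ (5/8)·v_R² + (33/20)·v_R + (-1331/200) = 0
  disc = (33/20)² − 4·(5/8)·(-1331/200) = 484/25 ; √disc = 22/5
  v_R = (−(33/20) + 22/5) / (2·(5/8)) = 11/5 m/s
check:
braking lasts T_s = (11/5)/(4/5) = 2.7500 s
reaction-phase robot travel = 2.2000·0.1500 = 0.3300 m
robot under decel: 2.2000²/(2·0.8000) = 3.0250 m
person approaches 1.2000·(0.1500+2.7500) = 3.4800 m
margins: 0.0800+0.1000+0.1000 = 0.2800 m
sum ≈ 0.3300+3.0250+3.4800+0.2800 ≈ 7.1150 m = S ✓

v_R_max = 11/5 m/s = 2.2000 m/s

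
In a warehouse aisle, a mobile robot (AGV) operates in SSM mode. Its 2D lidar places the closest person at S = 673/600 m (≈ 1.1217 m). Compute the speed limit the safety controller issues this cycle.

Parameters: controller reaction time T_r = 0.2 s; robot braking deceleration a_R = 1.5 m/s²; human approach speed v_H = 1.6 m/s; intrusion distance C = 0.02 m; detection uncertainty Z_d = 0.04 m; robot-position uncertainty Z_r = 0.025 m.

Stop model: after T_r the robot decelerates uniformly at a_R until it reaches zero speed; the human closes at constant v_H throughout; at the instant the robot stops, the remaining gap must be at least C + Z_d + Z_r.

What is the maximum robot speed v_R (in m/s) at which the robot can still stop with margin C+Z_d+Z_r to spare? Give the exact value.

quadratic (1/3)·v² + (19/15)·v + (-43/60) = 0
  disc = (19/15)² − 4·(1/3)·(-43/60) = 64/25 ; √disc = 8/5
  v_R = (−(19/15) + 8/5) / (2·(1/3)) = 1/2 m/s
check:
braking lasts T_s = (1/2)/(3/2) = 0.3333 s
reaction-phase robot travel = 0.5000·0.2000 = 0.1000 m
robot covers 0.5000·0.3333 − ½·1.5000·0.3333² = 0.0833 m while stopping
human closes 1.6000·0.5333 = 0.8533 m
margins: 0.0200+0.0400+0.0250 = 0.0850 m
sum ≈ 0.1000+0.0833+0.8533+0.0850 ≈ 1.1217 m = S ✓

v_R_max = 1/2 m/s = 0.5000 m/s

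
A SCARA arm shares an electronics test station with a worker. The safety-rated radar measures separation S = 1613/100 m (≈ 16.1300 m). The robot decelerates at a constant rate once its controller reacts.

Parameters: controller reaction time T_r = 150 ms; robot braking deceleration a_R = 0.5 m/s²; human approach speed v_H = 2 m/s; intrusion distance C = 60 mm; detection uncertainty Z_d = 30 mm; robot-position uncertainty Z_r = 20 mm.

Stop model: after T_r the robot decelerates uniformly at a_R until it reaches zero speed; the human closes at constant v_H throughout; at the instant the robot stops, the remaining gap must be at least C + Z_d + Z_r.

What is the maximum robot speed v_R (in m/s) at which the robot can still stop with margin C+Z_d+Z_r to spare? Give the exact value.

quadratic (1)·v² + (83/20)·v + (-393/25) = 0
  disc = (83/20)² − 4·(1)·(-393/25) = 32041/400 ; √disc = 179/20
  v_R = (−(83/20) + 179/20) / (2·(1)) = 12/5 m/s
check:
braking lasts T_s = (12/5)/(1/2) = 4.8000 s
reaction-phase robot travel = 2.4000·0.1500 = 0.3600 m
braking distance = 2.4000²/(2·0.5000) = 5.7600 m
human closes 2.0000·4.9500 = 9.9000 m
residual clearance needed = 0.0600+0.0300+0.0200 = 0.1100 m
sum ≈ 0.3600+5.7600+9.9000+0.1100 ≈ 16.1300 m = S ✓

v_R_max = 12/5 m/s = 2.4000 m/s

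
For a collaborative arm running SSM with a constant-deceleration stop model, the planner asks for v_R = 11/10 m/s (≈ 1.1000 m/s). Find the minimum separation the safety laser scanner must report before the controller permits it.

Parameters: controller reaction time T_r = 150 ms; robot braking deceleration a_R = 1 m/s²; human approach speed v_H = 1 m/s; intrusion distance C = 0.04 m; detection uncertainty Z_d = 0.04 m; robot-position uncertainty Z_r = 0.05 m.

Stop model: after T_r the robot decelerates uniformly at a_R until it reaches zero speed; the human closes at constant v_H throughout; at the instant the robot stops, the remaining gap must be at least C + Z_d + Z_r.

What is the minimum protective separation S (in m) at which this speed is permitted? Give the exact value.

T_s = v_R/a_R = (11/10)/1 = 1.1000 s
robot covers v_R·T_r = 1.1000·0.1500 = 0.1650 m before braking
braking distance = 1.1000²/(2·1.0000) = 0.6050 m
human over T_r+T_s: 1.0000·(0.1500+1.1000) = 1.2500 m
residual clearance needed = 0.0400+0.0400+0.0500 = 0.1300 m
S_min ≈ 0.1650+0.6050+1.2500+0.1300  ⇒  S_min = 43/20 m

S_min = 43/20 m = 2.1500 m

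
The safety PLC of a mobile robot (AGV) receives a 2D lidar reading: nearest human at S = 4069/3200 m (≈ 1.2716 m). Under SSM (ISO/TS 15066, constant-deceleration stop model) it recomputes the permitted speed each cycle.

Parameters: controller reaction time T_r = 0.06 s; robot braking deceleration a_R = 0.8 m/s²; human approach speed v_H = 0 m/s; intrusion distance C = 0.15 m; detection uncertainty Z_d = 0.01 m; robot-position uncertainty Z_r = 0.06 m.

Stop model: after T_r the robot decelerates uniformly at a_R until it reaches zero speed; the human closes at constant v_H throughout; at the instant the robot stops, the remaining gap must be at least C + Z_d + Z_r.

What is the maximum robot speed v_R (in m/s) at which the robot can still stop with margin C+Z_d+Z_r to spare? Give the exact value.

at the boundary: (5/8)·v² + (3/50)·v + (-673/640) = 0
  disc = (3/50)² − 4·(5/8)·(-673/640) = 421201/160000 ; √disc = 649/400
  v_R = (−(3/50) + 649/400) / (2·(5/8)) = 5/4 m/s
check:
T_s = v_R/a_R = (5/4)/(4/5) = 1.5625 s
robot covers v_R·T_r = 1.2500·0.0600 = 0.0750 m before braking
robot covers 1.2500·1.5625 − ½·0.8000·1.5625² = 0.9766 m while stopping
human over T_r+T_s: 0.0000·(0.0600+1.5625) = 0.0000 m
residual clearance needed = 0.1500+0.0100+0.0600 = 0.2200 m
sum ≈ 0.0750+0.9766+0.0000+0.2200 ≈ 1.2716 m = S ✓

v_R_max = 5/4 m/s = 1.2500 m/s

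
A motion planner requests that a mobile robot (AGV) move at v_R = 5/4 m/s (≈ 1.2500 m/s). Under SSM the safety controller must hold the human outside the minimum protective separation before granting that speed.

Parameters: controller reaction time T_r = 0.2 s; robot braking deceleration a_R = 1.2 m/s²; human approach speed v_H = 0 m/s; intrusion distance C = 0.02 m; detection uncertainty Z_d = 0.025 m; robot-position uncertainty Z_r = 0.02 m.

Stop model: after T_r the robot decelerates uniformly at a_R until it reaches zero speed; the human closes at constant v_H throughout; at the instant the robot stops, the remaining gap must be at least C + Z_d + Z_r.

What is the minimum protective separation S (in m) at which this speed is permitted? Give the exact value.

stop time T_s = (5/4)/(6/5) = 1.0417 s
robot covers v_R·T_r = 1.2500·0.2000 = 0.2500 m before braking
robot under decel: 1.2500²/(2·1.2000) = 0.6510 m
human closes 0.0000·1.2417 = 0.0000 m
C+Z_d+Z_r = 0.0200+0.0250+0.0200 = 0.0650 m
S_min ≈ 0.2500+0.6510+0.0000+0.0650  ⇒  S_min = 4637/4800 m

S_min = 4637/4800 m = 0.9660 m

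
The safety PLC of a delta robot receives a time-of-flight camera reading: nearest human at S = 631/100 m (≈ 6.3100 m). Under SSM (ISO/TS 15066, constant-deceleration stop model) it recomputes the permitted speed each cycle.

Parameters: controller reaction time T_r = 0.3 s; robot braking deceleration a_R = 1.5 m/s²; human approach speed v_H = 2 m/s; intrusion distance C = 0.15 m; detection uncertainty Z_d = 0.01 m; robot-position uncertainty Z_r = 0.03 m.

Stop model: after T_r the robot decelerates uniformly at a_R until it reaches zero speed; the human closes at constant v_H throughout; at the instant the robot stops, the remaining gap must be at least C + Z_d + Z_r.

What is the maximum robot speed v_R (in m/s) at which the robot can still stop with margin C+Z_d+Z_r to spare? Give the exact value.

v_R_max = 23/10 m/s = 2.3000 m/s

quadratic (1/3)·v² + (49/30)·v + (-138/25) = 0
  disc = (49/30)² − 4·(1/3)·(-138/25) = 361/36 ; √disc = 19/6
  v_R = (−(49/30) + 19/6) / (2·(1/3)) = 23/10 m/s
check:
braking lasts T_s = (23/10)/(3/2) = 1.5333 s
reaction-phase robot travel = 2.3000·0.3000 = 0.6900 m
robot covers 2.3000·1.5333 − ½·1.5000·1.5333² = 1.7633 m while stopping
person approaches 2.0000·(0.3000+1.5333) = 3.6667 m
C+Z_d+Z_r = 0.1500+0.0100+0.0300 = 0.1900 m
sum ≈ 0.6900+1.7633+3.6667+0.1900 ≈ 6.3100 m = S ✓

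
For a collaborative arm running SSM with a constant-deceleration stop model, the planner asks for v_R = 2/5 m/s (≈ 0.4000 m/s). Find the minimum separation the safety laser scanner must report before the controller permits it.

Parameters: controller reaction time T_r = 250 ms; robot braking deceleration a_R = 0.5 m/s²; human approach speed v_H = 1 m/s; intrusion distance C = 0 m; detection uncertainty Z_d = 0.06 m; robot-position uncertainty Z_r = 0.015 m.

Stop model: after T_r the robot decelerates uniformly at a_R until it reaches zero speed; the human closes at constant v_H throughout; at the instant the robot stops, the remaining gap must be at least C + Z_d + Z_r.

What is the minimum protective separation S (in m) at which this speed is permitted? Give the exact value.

braking lasts T_s = (2/5)/(1/2) = 0.8000 s
robot covers v_R·T_r = 0.4000·0.2500 = 0.1000 m before braking
braking distance = 0.4000²/(2·0.5000) = 0.1600 m
human closes 1.0000·1.0500 = 1.0500 m
residual clearance needed = 0.0000+0.0600+0.0150 = 0.0750 m
S_min ≈ 0.1000+0.1600+1.0500+0.0750  ⇒  S_min = 277/200 m

S_min = 277/200 m = 1.3850 m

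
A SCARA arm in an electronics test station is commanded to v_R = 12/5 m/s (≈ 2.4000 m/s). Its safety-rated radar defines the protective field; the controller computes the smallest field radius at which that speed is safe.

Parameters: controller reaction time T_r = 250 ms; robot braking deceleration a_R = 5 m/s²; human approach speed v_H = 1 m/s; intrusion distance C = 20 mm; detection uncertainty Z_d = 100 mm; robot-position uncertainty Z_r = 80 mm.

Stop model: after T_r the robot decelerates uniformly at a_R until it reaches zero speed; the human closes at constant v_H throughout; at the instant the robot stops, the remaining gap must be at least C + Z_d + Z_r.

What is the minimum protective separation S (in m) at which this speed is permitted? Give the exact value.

S_min = 1053/500 m = 2.1060 m

stop time T_s = (12/5)/5 = 0.4800 s
robot covers v_R·T_r = 2.4000·0.2500 = 0.6000 m before braking
robot covers 2.4000·0.4800 − ½·5.0000·0.4800² = 0.5760 m while stopping
human over T_r+T_s: 1.0000·(0.2500+0.4800) = 0.7300 m
C+Z_d+Z_r = 0.0200+0.1000+0.0800 = 0.2000 m
S_min ≈ 0.6000+0.5760+0.7300+0.2000  ⇒  S_min = 1053/500 m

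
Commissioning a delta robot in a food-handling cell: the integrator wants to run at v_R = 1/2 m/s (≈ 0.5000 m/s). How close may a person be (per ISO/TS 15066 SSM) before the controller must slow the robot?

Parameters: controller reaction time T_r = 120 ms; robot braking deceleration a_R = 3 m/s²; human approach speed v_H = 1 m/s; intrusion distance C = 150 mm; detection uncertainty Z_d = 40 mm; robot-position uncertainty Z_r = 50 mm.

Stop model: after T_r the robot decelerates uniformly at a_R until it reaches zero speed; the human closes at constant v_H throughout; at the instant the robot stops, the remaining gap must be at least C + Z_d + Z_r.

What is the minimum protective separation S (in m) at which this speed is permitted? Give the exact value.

S_min = 377/600 m = 0.6283 m

T_s = v_R/a_R = (1/2)/3 = 0.1667 s
robot covers v_R·T_r = 0.5000·0.1200 = 0.0600 m before braking
robot under decel: 0.5000²/(2·3.0000) = 0.0417 m
person approaches 1.0000·(0.1200+0.1667) = 0.2867 m
margins: 0.1500+0.0400+0.0500 = 0.2400 m
S_min ≈ 0.0600+0.0417+0.2867+0.2400  ⇒  S_min = 377/600 m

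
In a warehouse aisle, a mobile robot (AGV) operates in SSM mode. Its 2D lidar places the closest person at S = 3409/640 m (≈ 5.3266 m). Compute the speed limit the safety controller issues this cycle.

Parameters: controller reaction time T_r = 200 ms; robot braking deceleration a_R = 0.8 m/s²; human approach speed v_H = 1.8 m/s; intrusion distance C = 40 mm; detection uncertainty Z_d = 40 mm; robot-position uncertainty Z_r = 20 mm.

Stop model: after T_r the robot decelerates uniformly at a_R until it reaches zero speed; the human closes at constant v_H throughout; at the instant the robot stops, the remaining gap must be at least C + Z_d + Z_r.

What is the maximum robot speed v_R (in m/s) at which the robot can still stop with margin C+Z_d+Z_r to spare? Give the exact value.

v_R_max = 29/20 m/s = 1.4500 m/s

collect terms ⇒ (5/8)·v_R² + (49/20)·v_R + (-15573/3200) = 0
  disc = (49/20)² − 4·(5/8)·(-15573/3200) = 116281/6400 ; √disc = 341/80
  v_R = (−(49/20) + 341/80) / (2·(5/8)) = 29/20 m/s
check:
T_s = v_R/a_R = (29/20)/(4/5) = 1.8125 s
robot covers v_R·T_r = 1.4500·0.2000 = 0.2900 m before braking
robot covers 1.4500·1.8125 − ½·0.8000·1.8125² = 1.3141 m while stopping
human closes 1.8000·2.0125 = 3.6225 m
margins: 0.0400+0.0400+0.0200 = 0.1000 m
sum ≈ 0.2900+1.3141+3.6225+0.1000 ≈ 5.3266 m = S ✓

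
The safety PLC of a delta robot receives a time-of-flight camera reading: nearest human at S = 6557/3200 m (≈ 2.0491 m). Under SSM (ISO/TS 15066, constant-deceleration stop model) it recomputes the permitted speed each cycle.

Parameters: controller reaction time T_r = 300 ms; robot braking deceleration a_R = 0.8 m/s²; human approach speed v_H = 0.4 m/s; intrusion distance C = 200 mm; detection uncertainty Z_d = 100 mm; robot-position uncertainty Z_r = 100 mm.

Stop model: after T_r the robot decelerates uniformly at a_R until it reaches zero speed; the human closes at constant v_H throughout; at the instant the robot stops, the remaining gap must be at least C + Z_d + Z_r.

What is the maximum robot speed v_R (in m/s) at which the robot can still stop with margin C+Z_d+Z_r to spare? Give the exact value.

v_R_max = 21/20 m/s = 1.0500 m/s

at the boundary: (5/8)·v² + (4/5)·v + (-4893/3200) = 0
  disc = (4/5)² − 4·(5/8)·(-4893/3200) = 28561/6400 ; √disc = 169/80
  v_R = (−(4/5) + 169/80) / (2·(5/8)) = 21/20 m/s
check:
stop time T_s = (21/20)/(4/5) = 1.3125 s
reaction-phase robot travel = 1.0500·0.3000 = 0.3150 m
robot under decel: 1.0500²/(2·0.8000) = 0.6891 m
human over T_r+T_s: 0.4000·(0.3000+1.3125) = 0.6450 m
margins: 0.2000+0.1000+0.1000 = 0.4000 m
sum ≈ 0.3150+0.6891+0.6450+0.4000 ≈ 2.0491 m = S ✓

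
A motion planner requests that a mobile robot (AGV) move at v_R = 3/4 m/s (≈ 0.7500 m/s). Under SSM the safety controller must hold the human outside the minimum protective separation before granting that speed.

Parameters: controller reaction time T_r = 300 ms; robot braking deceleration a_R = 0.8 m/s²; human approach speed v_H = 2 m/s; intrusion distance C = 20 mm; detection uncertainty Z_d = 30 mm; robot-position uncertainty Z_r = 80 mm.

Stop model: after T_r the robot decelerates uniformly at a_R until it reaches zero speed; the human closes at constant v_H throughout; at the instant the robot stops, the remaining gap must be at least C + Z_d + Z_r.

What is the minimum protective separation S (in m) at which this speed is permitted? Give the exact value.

S_min = 10181/3200 m = 3.1816 m

braking lasts T_s = (3/4)/(4/5) = 0.9375 s
robot covers v_R·T_r = 0.7500·0.3000 = 0.2250 m before braking
robot under decel: 0.7500²/(2·0.8000) = 0.3516 m
person approaches 2.0000·(0.3000+0.9375) = 2.4750 m
C+Z_d+Z_r = 0.0200+0.0300+0.0800 = 0.1300 m
S_min ≈ 0.2250+0.3516+2.4750+0.1300  ⇒  S_min = 10181/3200 m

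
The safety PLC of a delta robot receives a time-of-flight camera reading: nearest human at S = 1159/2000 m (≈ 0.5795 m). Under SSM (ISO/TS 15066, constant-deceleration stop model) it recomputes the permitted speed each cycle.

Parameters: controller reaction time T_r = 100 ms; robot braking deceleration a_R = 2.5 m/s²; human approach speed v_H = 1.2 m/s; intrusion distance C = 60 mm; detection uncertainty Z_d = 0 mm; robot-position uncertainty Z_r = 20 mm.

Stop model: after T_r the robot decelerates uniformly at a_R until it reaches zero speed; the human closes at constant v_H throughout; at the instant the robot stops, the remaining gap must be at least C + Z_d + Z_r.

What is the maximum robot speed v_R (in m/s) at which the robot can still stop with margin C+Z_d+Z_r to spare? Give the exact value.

v_R_max = 11/20 m/s = 0.5500 m/s

collect terms ⇒ (1/5)·v_R² + (29/50)·v_R + (-759/2000) = 0
  disc = (29/50)² − 4·(1/5)·(-759/2000) = 16/25 ; √disc = 4/5
  v_R = (−(29/50) + 4/5) / (2·(1/5)) = 11/20 m/s
check:
T_s = v_R/a_R = (11/20)/(5/2) = 0.2200 s
reaction-phase robot travel = 0.5500·0.1000 = 0.0550 m
robot covers 0.5500·0.2200 − ½·2.5000·0.2200² = 0.0605 m while stopping
human over T_r+T_s: 1.2000·(0.1000+0.2200) = 0.3840 m
C+Z_d+Z_r = 0.0600+0.0000+0.0200 = 0.0800 m
sum ≈ 0.0550+0.0605+0.3840+0.0800 ≈ 0.5795 m = S ✓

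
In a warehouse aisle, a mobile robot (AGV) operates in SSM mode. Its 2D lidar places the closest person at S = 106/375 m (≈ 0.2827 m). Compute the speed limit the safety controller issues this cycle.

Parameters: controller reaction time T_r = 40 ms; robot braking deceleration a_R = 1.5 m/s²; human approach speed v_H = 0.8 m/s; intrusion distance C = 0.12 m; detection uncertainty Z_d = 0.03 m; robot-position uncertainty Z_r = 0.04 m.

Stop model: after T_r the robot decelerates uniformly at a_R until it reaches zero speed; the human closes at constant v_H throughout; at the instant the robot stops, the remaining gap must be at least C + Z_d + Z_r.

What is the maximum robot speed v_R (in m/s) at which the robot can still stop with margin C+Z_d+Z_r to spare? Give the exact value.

v_R_max = 1/10 m/s = 0.1000 m/s

collect terms ⇒ (1/3)·v_R² + (43/75)·v_R + (-91/1500) = 0
  disc = (43/75)² − 4·(1/3)·(-91/1500) = 256/625 ; √disc = 16/25
  v_R = (−(43/75) + 16/25) / (2·(1/3)) = 1/10 m/s
check:
braking lasts T_s = (1/10)/(3/2) = 0.0667 s
robot in T_r: 0.1000·0.0400 = 0.0040 m
braking distance = 0.1000²/(2·1.5000) = 0.0033 m
person approaches 0.8000·(0.0400+0.0667) = 0.0853 m
C+Z_d+Z_r = 0.1200+0.0300+0.0400 = 0.1900 m
sum ≈ 0.0040+0.0033+0.0853+0.1900 ≈ 0.2827 m = S ✓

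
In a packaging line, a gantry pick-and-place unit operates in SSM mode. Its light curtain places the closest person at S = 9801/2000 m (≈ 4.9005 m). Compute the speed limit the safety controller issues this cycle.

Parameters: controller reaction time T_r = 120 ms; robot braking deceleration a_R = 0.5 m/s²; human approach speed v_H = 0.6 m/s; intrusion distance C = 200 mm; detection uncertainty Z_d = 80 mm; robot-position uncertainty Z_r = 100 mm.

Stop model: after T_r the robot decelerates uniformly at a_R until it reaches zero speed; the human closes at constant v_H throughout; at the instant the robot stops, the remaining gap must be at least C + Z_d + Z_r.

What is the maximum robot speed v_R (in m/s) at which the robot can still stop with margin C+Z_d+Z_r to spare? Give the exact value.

v_R_max = 31/20 m/s = 1.5500 m/s

collect terms ⇒ (1)·v_R² + (33/25)·v_R + (-8897/2000) = 0
  disc = (33/25)² − 4·(1)·(-8897/2000) = 48841/2500 ; √disc = 221/50
  v_R = (−(33/25) + 221/50) / (2·(1)) = 31/20 m/s
check:
stop time T_s = (31/20)/(1/2) = 3.1000 s
reaction-phase robot travel = 1.5500·0.1200 = 0.1860 m
braking distance = 1.5500²/(2·0.5000) = 2.4025 m
human closes 0.6000·3.2200 = 1.9320 m
C+Z_d+Z_r = 0.2000+0.0800+0.1000 = 0.3800 m
sum ≈ 0.1860+2.4025+1.9320+0.3800 ≈ 4.9005 m = S ✓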